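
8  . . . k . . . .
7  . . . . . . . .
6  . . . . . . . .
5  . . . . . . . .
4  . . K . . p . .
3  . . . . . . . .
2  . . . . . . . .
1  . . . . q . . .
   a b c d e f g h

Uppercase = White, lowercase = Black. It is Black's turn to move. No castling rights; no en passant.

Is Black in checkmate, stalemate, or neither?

neither

Black to move; black king on d8.
In check: no.
Legal moves for Black include: Ke8, Kc8, Ke7, Kd7, Kc7, Qe8, Qe7, Qe6+, Qe5, Qa5, Qh4, Qe4+, Qb4+, Qg3, Qe3, Qc3+, Qf2, Qe2+, ... (list truncated; more exist).
Black has legal moves and is not in check → neither.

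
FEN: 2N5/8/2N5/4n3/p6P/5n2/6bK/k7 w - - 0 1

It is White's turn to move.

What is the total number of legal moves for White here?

White to move; king on h2.
In check: yes, from the black knight on f3.
Legal moves: Kg3, Kxg2.
Count: 2.

2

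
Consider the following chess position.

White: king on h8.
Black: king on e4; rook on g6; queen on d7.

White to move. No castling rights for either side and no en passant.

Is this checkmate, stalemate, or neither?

White to move; white king on h8.
In check: no.
King squares — g7: attacked by Rg6; h7: attacked by Qd7; g8: attacked by Rg6.
Legal moves for White: none.
Not in check and no legal moves → stalemate.

stalemate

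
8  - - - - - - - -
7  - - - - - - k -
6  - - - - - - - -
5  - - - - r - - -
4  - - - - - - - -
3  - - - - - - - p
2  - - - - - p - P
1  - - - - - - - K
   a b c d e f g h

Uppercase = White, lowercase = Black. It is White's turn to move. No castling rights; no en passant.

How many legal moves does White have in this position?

0

White to move; king on h1.
In check: no.
Legal moves: none.
Count: 0.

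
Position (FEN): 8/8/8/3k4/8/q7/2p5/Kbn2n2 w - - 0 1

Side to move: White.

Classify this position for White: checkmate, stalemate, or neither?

checkmate

White to move; white king on a1.
In check: yes, from the black queen on a3.
King squares — b1: attacked by Pc2; a2: attacked by Bb1; b2: attacked by Qa3.
Legal moves for White: none.
In check with no legal moves → checkmate.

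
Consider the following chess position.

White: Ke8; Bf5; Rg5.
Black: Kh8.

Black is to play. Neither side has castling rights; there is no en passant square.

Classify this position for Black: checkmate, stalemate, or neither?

Black to move; black king on h8.
In check: no.
King squares — g7: attacked by Rg5; h7: attacked by Bf5; g8: attacked by Rg5.
Legal moves for Black: none.
Not in check and no legal moves → stalemate.

stalemate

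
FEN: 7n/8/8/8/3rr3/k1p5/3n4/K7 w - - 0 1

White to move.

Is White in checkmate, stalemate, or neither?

White to move; white king on a1.
In check: no.
King squares — b1: attacked by Nd2; a2: attacked by Ka3; b2: attacked by Ka3.
Legal moves for White: none.
Not in check and no legal moves → stalemate.

stalemate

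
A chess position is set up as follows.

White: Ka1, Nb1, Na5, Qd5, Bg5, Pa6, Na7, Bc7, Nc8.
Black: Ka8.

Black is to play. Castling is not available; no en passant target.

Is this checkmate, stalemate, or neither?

Black to move; black king on a8.
In check: yes, from the white queen on d5.
King squares — a7: attacked by Nc8; b7: attacked by Na5; b8: attacked by Bc7.
Legal moves for Black: none.
In check with no legal moves → checkmate.

checkmate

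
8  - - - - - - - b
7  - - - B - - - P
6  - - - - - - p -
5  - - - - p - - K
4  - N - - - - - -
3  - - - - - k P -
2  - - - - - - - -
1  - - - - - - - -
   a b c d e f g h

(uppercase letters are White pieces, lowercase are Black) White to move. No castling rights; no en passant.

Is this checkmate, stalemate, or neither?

White to move; white king on h5.
In check: yes, from the black pawn on g6.
Legal moves for White: Kh6, Kxg6, Kg5, Kh4.
White is in check but has 4 legal moves → neither.

neither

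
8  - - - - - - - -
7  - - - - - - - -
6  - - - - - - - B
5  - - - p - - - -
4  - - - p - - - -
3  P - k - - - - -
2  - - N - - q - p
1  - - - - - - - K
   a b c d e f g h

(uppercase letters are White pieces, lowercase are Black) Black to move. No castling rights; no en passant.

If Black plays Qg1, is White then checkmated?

yes

After Qg1: white king on h1; in check: yes, from the black queen on g1.
King squares — g1: attacked by Ph2; g2: attacked by Qg1; h2: attacked by Qg1.
White has no legal moves → checkmate.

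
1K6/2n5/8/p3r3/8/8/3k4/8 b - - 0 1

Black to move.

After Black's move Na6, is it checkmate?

no

After Na6: white king on b8; in check: yes, from the black knight on a6.
White has 4 legal replies: Kc8, Ka8, Kb7, Ka7.
In check but a legal move exists → not checkmate.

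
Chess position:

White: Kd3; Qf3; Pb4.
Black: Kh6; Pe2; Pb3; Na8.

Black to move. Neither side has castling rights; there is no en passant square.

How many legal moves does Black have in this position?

11

Black to move; king on h6.
In check: no.
Legal moves: Nc7, Nb6, Kh7, Kg7, Kg6, Kg5, b2, e1=Q, e1=R, e1=B, e1=N+.
Count: 11.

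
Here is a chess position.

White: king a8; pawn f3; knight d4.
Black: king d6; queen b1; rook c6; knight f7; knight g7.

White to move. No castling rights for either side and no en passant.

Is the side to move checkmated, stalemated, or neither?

neither

White to move; white king on a8.
In check: no.
Legal moves for White: Ka7, Ne6, Nxc6, Nf5+, Nb5+, Nb3, Ne2, Nc2, f4.
White has 9 legal moves and is not in check → neither.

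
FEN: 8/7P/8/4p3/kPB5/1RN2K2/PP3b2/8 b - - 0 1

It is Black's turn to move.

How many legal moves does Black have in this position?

0

Black to move; king on a4.
In check: yes, from the white knight on c3.
Legal moves: none.
Count: 0.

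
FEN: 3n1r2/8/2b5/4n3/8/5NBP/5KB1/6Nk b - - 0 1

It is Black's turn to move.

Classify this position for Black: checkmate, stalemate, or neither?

checkmate

Black to move; black king on h1.
In check: yes, from the white bishop on g2.
King squares — g1: attacked by Kf2; g2: attacked by Kf2; h2: attacked by Nf3.
Legal moves for Black: none.
In check with no legal moves → checkmate.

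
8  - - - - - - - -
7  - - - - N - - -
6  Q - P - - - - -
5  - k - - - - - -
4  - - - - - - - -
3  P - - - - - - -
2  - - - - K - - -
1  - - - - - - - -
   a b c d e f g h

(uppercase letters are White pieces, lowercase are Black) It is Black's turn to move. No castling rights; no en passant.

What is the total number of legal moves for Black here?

Black to move; king on b5.
In check: yes, from the white queen on a6.
Legal moves: Kxa6, Kc5.
Count: 2.

2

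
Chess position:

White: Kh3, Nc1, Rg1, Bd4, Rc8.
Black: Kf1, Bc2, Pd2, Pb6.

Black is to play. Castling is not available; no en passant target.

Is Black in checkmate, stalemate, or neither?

Black to move; black king on f1.
In check: yes, from the white rook on g1.
King squares — e1: attacked by Rg1; g1: attacked by Bd4; e2: attacked by Nc1; f2: attacked by Bd4; g2: attacked by Rg1.
Legal moves for Black: none.
In check with no legal moves → checkmate.

checkmate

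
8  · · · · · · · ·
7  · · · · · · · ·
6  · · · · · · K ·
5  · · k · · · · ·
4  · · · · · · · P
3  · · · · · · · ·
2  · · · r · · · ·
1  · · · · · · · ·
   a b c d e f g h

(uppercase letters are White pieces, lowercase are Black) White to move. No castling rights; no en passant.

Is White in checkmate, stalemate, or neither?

neither

White to move; white king on g6.
In check: no.
Legal moves for White: Kh7, Kg7, Kf7, Kh6, Kf6, Kh5, Kg5, Kf5, h5.
White has 9 legal moves and is not in check → neither.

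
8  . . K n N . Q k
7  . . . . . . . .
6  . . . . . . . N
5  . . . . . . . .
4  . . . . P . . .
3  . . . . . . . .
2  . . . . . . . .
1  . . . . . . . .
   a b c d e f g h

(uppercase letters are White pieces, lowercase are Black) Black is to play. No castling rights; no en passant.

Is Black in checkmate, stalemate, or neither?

checkmate

Black to move; black king on h8.
In check: yes, from the white queen on g8.
King squares — g7: attacked by Ne8; h7: attacked by Qg8; g8: attacked by Nh6.
Legal moves for Black: none.
In check with no legal moves → checkmate.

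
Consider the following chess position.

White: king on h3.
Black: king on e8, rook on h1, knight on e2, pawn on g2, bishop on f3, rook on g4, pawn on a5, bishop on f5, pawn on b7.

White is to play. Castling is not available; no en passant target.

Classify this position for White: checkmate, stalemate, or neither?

checkmate

White to move; white king on h3.
In check: yes, from the black rook on h1.
King squares — g2: attacked by Bf3; h2: attacked by Rh1; g3: attacked by Ne2; g4: attacked by Bf3; h4: attacked by Rh1.
Legal moves for White: none.
In check with no legal moves → checkmate.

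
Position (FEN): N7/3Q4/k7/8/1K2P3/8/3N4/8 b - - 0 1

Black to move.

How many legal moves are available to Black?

0

Black to move; king on a6.
In check: no.
Legal moves: none.
Count: 0.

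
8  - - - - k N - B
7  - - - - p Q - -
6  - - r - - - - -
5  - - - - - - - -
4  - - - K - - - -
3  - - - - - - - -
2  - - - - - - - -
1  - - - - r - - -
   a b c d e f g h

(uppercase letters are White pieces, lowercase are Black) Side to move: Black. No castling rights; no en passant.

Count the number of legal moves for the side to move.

Black to move; king on e8.
In check: yes, from the white queen on f7.
Legal moves: Kd8, Kxf7.
Count: 2.

2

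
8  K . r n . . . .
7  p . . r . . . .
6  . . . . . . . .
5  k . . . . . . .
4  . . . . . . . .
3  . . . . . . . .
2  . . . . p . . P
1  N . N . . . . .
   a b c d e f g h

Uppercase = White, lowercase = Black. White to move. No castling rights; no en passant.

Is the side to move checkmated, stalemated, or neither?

checkmate

White to move; white king on a8.
In check: yes, from the black rook on c8.
King squares — a7: attacked by Rd7; b7: attacked by Rd7; b8: attacked by Rc8.
Legal moves for White: none.
In check with no legal moves → checkmate.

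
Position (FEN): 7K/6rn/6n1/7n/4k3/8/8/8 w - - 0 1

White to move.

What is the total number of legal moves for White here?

White to move; king on h8.
In check: yes, from the black knight on g6.
Legal moves: none.
Count: 0.

0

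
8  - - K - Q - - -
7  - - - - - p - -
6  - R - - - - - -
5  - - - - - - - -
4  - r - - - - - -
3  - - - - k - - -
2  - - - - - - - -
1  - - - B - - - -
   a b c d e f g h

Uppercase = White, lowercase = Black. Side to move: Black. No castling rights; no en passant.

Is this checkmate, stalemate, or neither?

Black to move; black king on e3.
In check: yes, from the white queen on e8.
King squares — d2: available; e2: attacked by Bd1; f2: available; d3: available; f3: attacked by Bd1; d4: available; e4: attacked by Qe8; f4: available.
Legal moves for Black: Kf4, Kd4, Kd3, Kf2, Kd2, Re4.
Black is in check but has 6 legal moves → neither.

neither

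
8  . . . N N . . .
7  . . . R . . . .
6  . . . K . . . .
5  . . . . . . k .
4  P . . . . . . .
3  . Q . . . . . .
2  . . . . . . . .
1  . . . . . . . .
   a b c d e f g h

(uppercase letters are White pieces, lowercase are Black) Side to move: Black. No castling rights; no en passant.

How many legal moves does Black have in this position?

7

Black to move; king on g5.
In check: no.
Legal moves: Kh6, Kg6, Kh5, Kf5, Kh4, Kg4, Kf4.
Count: 7.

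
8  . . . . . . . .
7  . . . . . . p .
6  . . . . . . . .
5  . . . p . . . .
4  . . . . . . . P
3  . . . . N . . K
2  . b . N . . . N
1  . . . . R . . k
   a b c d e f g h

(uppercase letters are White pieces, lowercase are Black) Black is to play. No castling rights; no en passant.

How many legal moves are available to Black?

0

Black to move; king on h1.
In check: yes, from the white rook on e1.
Legal moves: none.
Count: 0.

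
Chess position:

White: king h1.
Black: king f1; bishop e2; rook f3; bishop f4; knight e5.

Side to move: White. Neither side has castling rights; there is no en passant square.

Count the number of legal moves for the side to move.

0

White to move; king on h1.
In check: no.
Legal moves: none.
Count: 0.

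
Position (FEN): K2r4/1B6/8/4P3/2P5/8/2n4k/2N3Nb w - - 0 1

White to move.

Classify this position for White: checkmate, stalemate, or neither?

neither

White to move; white king on a8.
In check: yes, from the black rook on d8.
King squares — a7: available; b7: own bishop; b8: attacked by Rd8.
Legal moves for White: Ka7.
White is in check but has 1 legal move → neither.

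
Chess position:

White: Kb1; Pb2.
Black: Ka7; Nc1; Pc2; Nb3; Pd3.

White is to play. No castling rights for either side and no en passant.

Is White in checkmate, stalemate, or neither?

checkmate

White to move; white king on b1.
In check: yes, from the black pawn on c2.
King squares — a1: attacked by Nb3; c1: attacked by Nb3; a2: attacked by Nc1; b2: own pawn; c2: attacked by Pd3.
Legal moves for White: none.
In check with no legal moves → checkmate.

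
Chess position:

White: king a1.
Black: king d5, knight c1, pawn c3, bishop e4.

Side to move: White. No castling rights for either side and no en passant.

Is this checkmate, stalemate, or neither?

stalemate

White to move; white king on a1.
In check: no.
King squares — b1: attacked by Be4; a2: attacked by Nc1; b2: attacked by Pc3.
Legal moves for White: none.
Not in check and no legal moves → stalemate.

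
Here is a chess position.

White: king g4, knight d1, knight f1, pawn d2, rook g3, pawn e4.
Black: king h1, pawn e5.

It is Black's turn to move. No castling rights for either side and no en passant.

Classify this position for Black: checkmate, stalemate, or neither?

stalemate

Black to move; black king on h1.
In check: no.
King squares — g1: attacked by Rg3; g2: attacked by Rg3; h2: attacked by Nf1.
Legal moves for Black: none.
Not in check and no legal moves → stalemate.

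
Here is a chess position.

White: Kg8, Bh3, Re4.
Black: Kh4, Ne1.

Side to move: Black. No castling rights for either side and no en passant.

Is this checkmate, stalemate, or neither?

neither

Black to move; black king on h4.
In check: yes, from the white rook on e4.
Legal moves for Black: Kh5, Kg5, Kxh3, Kg3.
Black is in check but has 4 legal moves → neither.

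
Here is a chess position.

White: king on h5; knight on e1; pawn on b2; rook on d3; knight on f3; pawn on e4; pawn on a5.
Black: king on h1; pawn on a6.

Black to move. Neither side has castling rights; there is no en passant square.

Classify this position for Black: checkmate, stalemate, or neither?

stalemate

Black to move; black king on h1.
In check: no.
King squares — g1: attacked by Nf3; g2: attacked by Ne1; h2: attacked by Nf3.
Legal moves for Black: none.
Not in check and no legal moves → stalemate.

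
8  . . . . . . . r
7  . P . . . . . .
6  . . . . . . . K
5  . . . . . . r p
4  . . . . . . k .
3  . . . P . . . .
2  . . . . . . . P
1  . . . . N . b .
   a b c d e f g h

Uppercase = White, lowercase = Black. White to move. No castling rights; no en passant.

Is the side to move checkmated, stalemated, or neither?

checkmate

White to move; white king on h6.
In check: yes, from the black rook on h8.
King squares — g5: attacked by Kg4; h5: attacked by Kg4; g6: attacked by Rg5; g7: attacked by Rg5; h7: attacked by Rh8.
Legal moves for White: none.
In check with no legal moves → checkmate.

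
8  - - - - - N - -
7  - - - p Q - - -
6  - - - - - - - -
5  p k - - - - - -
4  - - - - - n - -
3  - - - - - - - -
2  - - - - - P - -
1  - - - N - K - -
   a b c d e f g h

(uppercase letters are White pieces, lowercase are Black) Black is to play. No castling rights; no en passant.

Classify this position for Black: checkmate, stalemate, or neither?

neither

Black to move; black king on b5.
In check: no.
Legal moves for Black: Kc6, Kb6, Ka6, Kc4, Ka4, Ng6, Ne6, Nh5, Nd5, Nh3, Nd3, Ng2, Ne2, d6, a4, d5.
Black has 16 legal moves and is not in check → neither.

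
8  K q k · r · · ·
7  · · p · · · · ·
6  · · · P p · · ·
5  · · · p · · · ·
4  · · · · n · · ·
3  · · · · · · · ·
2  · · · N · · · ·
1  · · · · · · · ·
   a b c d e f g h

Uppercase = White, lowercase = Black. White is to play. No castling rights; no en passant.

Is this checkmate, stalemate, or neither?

White to move; white king on a8.
In check: yes, from the black queen on b8.
King squares — a7: attacked by Qb8; b7: attacked by Qb8; b8: attacked by Kc8.
Legal moves for White: none.
In check with no legal moves → checkmate.

checkmate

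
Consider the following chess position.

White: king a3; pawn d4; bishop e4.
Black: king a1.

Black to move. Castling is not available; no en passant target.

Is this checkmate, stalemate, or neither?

Black to move; black king on a1.
In check: no.
King squares — b1: attacked by Be4; a2: attacked by Ka3; b2: attacked by Ka3.
Legal moves for Black: none.
Not in check and no legal moves → stalemate.

stalemate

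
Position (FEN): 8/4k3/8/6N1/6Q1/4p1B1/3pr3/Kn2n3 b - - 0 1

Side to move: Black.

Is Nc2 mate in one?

no

After Nc2: white king on a1; in check: yes, from the black knight on c2.
White has 3 legal replies: Kb2, Ka2, Kxb1.
In check but a legal move exists → not checkmate.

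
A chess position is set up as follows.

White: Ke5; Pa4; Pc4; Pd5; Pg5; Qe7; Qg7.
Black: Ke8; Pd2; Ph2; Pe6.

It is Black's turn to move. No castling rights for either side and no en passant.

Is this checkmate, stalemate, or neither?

checkmate

Black to move; black king on e8.
In check: yes, from the white queen on e7.
King squares — d7: attacked by Qe7; e7: attacked by Qg7; f7: attacked by Qe7; d8: attacked by Qe7; f8: attacked by Qe7.
Legal moves for Black: none.
In check with no legal moves → checkmate.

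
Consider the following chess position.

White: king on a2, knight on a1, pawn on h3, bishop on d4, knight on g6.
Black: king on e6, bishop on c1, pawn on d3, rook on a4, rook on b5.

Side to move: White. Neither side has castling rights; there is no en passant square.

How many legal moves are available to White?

0

White to move; king on a2.
In check: yes, from the black rook on a4.
Legal moves: none.
Count: 0.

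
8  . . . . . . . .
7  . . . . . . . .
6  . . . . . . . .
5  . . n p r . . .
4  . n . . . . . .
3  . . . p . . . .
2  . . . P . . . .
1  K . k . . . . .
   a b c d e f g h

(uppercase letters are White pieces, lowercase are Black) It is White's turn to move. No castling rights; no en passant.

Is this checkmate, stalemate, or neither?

stalemate

White to move; white king on a1.
In check: no.
King squares — b1: attacked by Kc1; a2: attacked by Nb4; b2: attacked by Kc1.
Legal moves for White: none.
Not in check and no legal moves → stalemate.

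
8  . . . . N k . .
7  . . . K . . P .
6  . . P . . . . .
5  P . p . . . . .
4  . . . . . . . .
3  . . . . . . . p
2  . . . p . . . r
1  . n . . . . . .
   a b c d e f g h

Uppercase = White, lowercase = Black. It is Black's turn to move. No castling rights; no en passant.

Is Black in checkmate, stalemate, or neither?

neither

Black to move; black king on f8.
In check: yes, from the white pawn on g7.
Legal moves for Black: Kg8, Kf7.
Black is in check but has 2 legal moves → neither.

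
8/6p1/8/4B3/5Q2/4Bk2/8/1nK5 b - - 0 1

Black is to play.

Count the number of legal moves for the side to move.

Black to move; king on f3.
In check: yes, from the white queen on f4.
Legal moves: Kg2, Ke2.
Count: 2.

2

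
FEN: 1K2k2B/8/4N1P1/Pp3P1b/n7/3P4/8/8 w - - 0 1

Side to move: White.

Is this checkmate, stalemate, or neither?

White to move; white king on b8.
In check: no.
Legal moves for White include: Bg7, Bf6, Be5, Bd4, Bc3, Bb2, Ba1, Kc8, Ka8, Kc7, Kb7, Ka7, Nf8, Nd8, Ng7+, Nc7+, Ng5, Nc5, ... (list truncated; more exist).
White has legal moves and is not in check → neither.

neither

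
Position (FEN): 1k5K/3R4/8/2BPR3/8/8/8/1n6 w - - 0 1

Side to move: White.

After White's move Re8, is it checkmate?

yes

After Re8: black king on b8; in check: yes, from the white rook on e8.
King squares — a7: attacked by Bc5; b7: attacked by Rd7; c7: attacked by Rd7; a8: attacked by Re8; c8: attacked by Re8.
Black has no legal moves → checkmate.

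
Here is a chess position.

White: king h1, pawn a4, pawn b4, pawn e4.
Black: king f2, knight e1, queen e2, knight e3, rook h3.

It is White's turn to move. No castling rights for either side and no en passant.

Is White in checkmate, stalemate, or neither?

White to move; white king on h1.
In check: yes, from the black rook on h3.
King squares — g1: attacked by Kf2; g2: attacked by Ne1; h2: attacked by Rh3.
Legal moves for White: none.
In check with no legal moves → checkmate.

checkmate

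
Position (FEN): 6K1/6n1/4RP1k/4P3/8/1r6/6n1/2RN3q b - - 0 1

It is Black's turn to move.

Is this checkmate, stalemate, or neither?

neither

Black to move; black king on h6.
In check: no.
Legal moves for Black include: Ne8, Nxe6, Nh5, Nf5, Kg6, Kh5, Kg5, Rb8+, Rb7, Rb6, Rb5, Rb4, Rh3, Rg3, Rf3, Re3, Rd3, Rc3, ... (list truncated; more exist).
Black has legal moves and is not in check → neither.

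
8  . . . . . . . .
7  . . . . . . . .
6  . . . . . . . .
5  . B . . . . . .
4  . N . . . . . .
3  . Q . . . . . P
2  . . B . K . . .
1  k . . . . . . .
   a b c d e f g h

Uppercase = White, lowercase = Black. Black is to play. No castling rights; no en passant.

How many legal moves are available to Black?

0

Black to move; king on a1.
In check: no.
Legal moves: none.
Count: 0.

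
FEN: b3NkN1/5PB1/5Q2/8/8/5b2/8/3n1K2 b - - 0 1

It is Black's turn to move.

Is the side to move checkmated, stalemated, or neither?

Black to move; black king on f8.
In check: yes, from the white bishop on g7.
King squares — e7: attacked by Qf6; f7: attacked by Qf6; g7: attacked by Qf6; e8: attacked by Pf7; g8: attacked by Pf7.
Legal moves for Black: none.
In check with no legal moves → checkmate.

checkmate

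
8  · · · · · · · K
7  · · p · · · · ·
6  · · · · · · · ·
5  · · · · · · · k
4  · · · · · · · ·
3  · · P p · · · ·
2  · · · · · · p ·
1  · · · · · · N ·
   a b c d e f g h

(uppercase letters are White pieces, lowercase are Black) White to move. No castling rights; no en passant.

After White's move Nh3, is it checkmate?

no

After Nh3: black king on h5; in check: no.
Black is not in check, so this cannot be checkmate.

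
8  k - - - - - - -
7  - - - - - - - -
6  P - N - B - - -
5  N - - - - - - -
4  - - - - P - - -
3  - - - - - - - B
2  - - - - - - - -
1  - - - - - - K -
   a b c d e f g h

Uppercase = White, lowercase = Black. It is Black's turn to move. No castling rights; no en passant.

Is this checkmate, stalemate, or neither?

stalemate

Black to move; black king on a8.
In check: no.
King squares — a7: attacked by Nc6; b7: attacked by Na5; b8: attacked by Nc6.
Legal moves for Black: none.
Not in check and no legal moves → stalemate.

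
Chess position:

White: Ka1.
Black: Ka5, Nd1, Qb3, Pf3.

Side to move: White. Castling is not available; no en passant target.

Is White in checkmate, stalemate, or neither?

stalemate

White to move; white king on a1.
In check: no.
King squares — b1: attacked by Qb3; a2: attacked by Qb3; b2: attacked by Nd1.
Legal moves for White: none.
Not in check and no legal moves → stalemate.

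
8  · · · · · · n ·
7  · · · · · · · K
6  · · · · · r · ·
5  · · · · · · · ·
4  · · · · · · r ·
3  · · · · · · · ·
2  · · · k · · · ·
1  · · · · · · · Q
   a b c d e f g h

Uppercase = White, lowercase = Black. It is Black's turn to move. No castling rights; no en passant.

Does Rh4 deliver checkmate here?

After Rh4: white king on h7; in check: yes, from the black rook on h4.
White has 3 legal replies: Kxg8, Kg7, Qxh4.
In check but a legal move exists → not checkmate.

no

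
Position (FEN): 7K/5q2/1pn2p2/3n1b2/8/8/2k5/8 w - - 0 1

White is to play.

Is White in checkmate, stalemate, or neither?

White to move; white king on h8.
In check: no.
King squares — g7: attacked by Qf7; h7: attacked by Bf5; g8: attacked by Qf7.
Legal moves for White: none.
Not in check and no legal moves → stalemate.

stalemate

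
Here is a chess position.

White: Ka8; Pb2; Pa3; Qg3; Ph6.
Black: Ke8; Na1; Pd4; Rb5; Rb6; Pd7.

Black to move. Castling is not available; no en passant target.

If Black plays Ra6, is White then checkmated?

yes

After Ra6: white king on a8; in check: yes, from the black rook on a6.
King squares — a7: attacked by Ra6; b7: attacked by Rb5; b8: attacked by Rb5.
White has no legal moves → checkmate.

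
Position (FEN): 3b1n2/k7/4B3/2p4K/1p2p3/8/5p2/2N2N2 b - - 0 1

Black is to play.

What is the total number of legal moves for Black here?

Black to move; king on a7.
In check: no.
Legal moves: Nh7, Nd7, Ng6, Nxe6, Be7, Bc7, Bf6, Bb6, Bg5, Ba5, Bh4, Kb8, Ka8, Kb7, Kb6, Ka6, c4, e3, b3.
Count: 19.

19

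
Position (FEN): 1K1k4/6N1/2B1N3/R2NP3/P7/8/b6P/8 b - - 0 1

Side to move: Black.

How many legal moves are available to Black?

0

Black to move; king on d8.
In check: yes, from the white knight on e6.
Legal moves: none.
Count: 0.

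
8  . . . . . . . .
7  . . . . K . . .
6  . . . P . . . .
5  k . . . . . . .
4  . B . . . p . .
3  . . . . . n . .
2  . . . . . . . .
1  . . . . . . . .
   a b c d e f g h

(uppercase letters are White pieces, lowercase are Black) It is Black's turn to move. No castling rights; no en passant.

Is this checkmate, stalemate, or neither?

neither

Black to move; black king on a5.
In check: yes, from the white bishop on b4.
Legal moves for Black: Kb6, Ka6, Kb5, Kxb4, Ka4.
Black is in check but has 5 legal moves → neither.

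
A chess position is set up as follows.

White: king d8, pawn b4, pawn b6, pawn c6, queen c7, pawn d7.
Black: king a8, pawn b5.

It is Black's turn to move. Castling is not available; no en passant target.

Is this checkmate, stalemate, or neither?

stalemate

Black to move; black king on a8.
In check: no.
King squares — a7: attacked by Pb6; b7: attacked by Pc6; b8: attacked by Qc7.
Legal moves for Black: none.
Not in check and no legal moves → stalemate.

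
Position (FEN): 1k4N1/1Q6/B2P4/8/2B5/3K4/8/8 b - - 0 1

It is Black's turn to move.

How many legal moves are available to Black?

0

Black to move; king on b8.
In check: yes, from the white queen on b7.
Legal moves: none.
Count: 0.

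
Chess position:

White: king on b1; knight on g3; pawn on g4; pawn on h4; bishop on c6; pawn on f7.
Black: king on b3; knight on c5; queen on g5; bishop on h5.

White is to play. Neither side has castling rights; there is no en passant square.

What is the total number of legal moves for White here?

White to move; king on b1.
In check: no.
Legal moves: Be8, Ba8, Bd7, Bb7, Bd5+, Bb5, Be4, Ba4+, Bf3, Bg2, Bh1, Nxh5, Nf5, Ne4, Ne2, Nh1, Nf1, Ka1, hxg5, gxh5, f8=Q, f8=R, f8=B, f8=N.
Count: 24.

24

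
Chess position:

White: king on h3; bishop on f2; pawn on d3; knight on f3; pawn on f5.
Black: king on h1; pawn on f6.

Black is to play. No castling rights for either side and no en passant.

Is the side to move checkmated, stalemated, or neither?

stalemate

Black to move; black king on h1.
In check: no.
King squares — g1: attacked by Bf2; g2: attacked by Kh3; h2: attacked by Nf3.
Legal moves for Black: none.
Not in check and no legal moves → stalemate.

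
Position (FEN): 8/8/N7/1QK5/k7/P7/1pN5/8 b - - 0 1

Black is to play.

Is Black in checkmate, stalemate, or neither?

Black to move; black king on a4.
In check: yes, from the white queen on b5.
King squares — a3: attacked by Nc2; b3: attacked by Qb5; b4: attacked by Nc2; a5: attacked by Qb5; b5: attacked by Kc5.
Legal moves for Black: none.
In check with no legal moves → checkmate.

checkmate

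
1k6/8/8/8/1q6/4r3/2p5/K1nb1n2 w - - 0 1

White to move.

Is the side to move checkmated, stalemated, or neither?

White to move; white king on a1.
In check: no.
King squares — b1: attacked by Pc2; a2: attacked by Nc1; b2: attacked by Qb4.
Legal moves for White: none.
Not in check and no legal moves → stalemate.

stalemate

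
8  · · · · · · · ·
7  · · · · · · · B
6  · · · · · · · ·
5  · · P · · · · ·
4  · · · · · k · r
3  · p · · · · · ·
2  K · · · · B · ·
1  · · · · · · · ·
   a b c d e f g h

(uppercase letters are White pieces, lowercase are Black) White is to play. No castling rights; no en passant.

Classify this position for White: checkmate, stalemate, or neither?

White to move; white king on a2.
In check: yes, from the black pawn on b3.
King squares — a1: available; b1: available; b2: available; a3: available; b3: available.
Legal moves for White: Kxb3, Ka3, Kb2, Kb1, Ka1.
White is in check but has 5 legal moves → neither.

neither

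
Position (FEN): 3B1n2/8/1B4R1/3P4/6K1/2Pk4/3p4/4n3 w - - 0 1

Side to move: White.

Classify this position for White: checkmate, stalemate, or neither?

neither

White to move; white king on g4.
In check: no.
Legal moves for White include: Be7, Bdc7, Bf6, Bg5, Bh4, Rg8, Rg7, Rh6, Rf6, Re6, Rd6, Rc6, Rg5, Bbc7, Ba7, Bc5, Ba5, Bd4, ... (list truncated; more exist).
White has legal moves and is not in check → neither.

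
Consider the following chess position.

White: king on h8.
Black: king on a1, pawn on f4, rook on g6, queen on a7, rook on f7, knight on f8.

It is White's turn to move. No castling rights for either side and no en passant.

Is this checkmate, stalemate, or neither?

stalemate

White to move; white king on h8.
In check: no.
King squares — g7: attacked by Rg6; h7: attacked by Rf7; g8: attacked by Rg6.
Legal moves for White: none.
Not in check and no legal moves → stalemate.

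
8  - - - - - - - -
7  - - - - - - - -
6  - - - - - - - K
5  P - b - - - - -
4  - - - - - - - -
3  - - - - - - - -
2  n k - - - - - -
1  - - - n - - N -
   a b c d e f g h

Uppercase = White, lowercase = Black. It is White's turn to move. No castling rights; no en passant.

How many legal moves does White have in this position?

9

White to move; king on h6.
In check: no.
Legal moves: Kh7, Kg7, Kg6, Kh5, Kg5, Nh3, Nf3, Ne2, a6.
Count: 9.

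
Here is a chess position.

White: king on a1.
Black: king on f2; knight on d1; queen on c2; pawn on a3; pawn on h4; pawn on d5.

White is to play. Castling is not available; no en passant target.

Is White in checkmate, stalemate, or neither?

stalemate

White to move; white king on a1.
In check: no.
King squares — b1: attacked by Qc2; a2: attacked by Qc2; b2: attacked by Nd1.
Legal moves for White: none.
Not in check and no legal moves → stalemate.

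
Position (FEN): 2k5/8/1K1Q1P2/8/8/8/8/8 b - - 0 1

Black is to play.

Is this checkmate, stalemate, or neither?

stalemate

Black to move; black king on c8.
In check: no.
King squares — b7: attacked by Kb6; c7: attacked by Kb6; d7: attacked by Qd6; b8: attacked by Qd6; d8: attacked by Qd6.
Legal moves for Black: none.
Not in check and no legal moves → stalemate.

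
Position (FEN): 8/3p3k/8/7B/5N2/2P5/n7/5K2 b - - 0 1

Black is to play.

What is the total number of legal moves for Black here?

9

Black to move; king on h7.
In check: no.
Legal moves: Kh8, Kg8, Kg7, Kh6, Nb4, Nxc3, Nc1, d6, d5.
Count: 9.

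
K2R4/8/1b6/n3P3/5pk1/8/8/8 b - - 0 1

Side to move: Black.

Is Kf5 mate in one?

no

After Kf5: white king on a8; in check: no.
White is not in check, so this cannot be checkmate.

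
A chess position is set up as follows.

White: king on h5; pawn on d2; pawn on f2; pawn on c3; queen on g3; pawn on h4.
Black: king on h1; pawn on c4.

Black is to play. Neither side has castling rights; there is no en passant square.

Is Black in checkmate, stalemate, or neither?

stalemate

Black to move; black king on h1.
In check: no.
King squares — g1: attacked by Qg3; g2: attacked by Qg3; h2: attacked by Qg3.
Legal moves for Black: none.
Not in check and no legal moves → stalemate.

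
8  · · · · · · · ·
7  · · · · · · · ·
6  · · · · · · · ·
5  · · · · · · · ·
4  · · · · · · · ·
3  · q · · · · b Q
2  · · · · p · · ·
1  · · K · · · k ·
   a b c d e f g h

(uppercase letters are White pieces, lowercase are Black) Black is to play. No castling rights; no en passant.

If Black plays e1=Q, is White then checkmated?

After e1=Q: white king on c1; in check: yes, from the black queen on e1.
King squares — b1: attacked by Qe1; d1: attacked by Qe1; b2: attacked by Qb3; c2: attacked by Qb3; d2: attacked by Qe1.
White has no legal moves → checkmate.

yes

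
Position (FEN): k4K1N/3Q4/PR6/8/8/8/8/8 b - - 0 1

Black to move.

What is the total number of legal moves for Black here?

0

Black to move; king on a8.
In check: no.
Legal moves: none.
Count: 0.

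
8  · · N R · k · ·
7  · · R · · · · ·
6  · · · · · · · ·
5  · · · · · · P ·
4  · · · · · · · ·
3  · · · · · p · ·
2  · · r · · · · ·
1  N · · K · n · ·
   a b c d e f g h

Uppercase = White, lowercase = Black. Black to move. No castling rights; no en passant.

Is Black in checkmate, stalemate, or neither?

checkmate

Black to move; black king on f8.
In check: yes, from the white rook on d8.
King squares — e7: attacked by Rc7; f7: attacked by Rc7; g7: attacked by Rc7; e8: attacked by Rd8; g8: attacked by Rd8.
Legal moves for Black: none.
In check with no legal moves → checkmate.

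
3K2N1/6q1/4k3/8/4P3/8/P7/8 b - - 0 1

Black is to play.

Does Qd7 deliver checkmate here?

After Qd7: white king on d8; in check: yes, from the black queen on d7.
King squares — c7: attacked by Qd7; d7: attacked by Ke6; e7: attacked by Ke6; c8: attacked by Qd7; e8: attacked by Qd7.
White has no legal moves → checkmate.

yes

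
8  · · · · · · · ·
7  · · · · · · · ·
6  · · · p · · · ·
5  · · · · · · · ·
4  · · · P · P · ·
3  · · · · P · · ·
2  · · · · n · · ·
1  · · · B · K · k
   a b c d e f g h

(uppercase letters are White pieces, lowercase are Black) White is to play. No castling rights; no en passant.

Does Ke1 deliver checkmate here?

After Ke1: black king on h1; in check: no.
Black is not in check, so this cannot be checkmate.

no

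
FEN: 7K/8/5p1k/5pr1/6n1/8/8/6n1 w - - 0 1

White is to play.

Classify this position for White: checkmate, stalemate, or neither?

stalemate

White to move; white king on h8.
In check: no.
King squares — g7: attacked by Rg5; h7: attacked by Kh6; g8: attacked by Rg5.
Legal moves for White: none.
Not in check and no legal moves → stalemate.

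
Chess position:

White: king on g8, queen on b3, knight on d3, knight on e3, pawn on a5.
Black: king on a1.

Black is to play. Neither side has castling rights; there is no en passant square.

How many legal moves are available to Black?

Black to move; king on a1.
In check: no.
Legal moves: none.
Count: 0.

0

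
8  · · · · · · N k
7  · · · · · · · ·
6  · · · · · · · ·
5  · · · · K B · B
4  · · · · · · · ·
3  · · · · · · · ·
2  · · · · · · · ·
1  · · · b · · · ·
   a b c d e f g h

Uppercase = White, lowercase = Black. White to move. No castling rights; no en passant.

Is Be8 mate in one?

no

After Be8: black king on h8; in check: no.
Black is not in check, so this cannot be checkmate.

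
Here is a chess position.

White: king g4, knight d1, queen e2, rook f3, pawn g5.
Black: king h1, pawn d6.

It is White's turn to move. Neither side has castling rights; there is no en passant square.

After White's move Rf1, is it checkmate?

yes

After Rf1: black king on h1; in check: yes, from the white rook on f1.
King squares — g1: attacked by Rf1; g2: attacked by Qe2; h2: attacked by Qe2.
Black has no legal moves → checkmate.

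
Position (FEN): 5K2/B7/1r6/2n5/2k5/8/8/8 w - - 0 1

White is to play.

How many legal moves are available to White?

7

White to move; king on f8.
In check: no.
Legal moves: Kg8, Ke8, Kg7, Kf7, Ke7, Bb8, Bxb6.
Count: 7.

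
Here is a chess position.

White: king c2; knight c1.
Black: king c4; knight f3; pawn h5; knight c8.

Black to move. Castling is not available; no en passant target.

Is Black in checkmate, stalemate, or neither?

Black to move; black king on c4.
In check: no.
Legal moves for Black: Ne7, Na7, Nd6, Nb6, Kd5, Kc5, Kb5, Kd4, Kb4, Ng5, Ne5, Nh4, Nd4+, Nh2, Nd2, Ng1, Ne1+, h4.
Black has 18 legal moves and is not in check → neither.

neither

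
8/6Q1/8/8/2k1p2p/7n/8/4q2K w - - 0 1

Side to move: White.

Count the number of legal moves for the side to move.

White to move; king on h1.
In check: yes, from the black queen on e1.
Legal moves: Kh2, Kg2, Qg1.
Count: 3.

3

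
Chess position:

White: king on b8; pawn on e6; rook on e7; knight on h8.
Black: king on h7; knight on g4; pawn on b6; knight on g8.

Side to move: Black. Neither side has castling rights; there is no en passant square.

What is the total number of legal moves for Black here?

3

Black to move; king on h7.
In check: yes, from the white rook on e7.
Legal moves: Kxh8, Kh6, Nxe7.
Count: 3.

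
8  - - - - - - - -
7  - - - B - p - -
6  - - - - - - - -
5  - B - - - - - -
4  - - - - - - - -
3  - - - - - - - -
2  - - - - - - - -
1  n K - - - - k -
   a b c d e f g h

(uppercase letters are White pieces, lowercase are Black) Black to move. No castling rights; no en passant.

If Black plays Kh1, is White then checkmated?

After Kh1: white king on b1; in check: no.
White is not in check, so this cannot be checkmate.

no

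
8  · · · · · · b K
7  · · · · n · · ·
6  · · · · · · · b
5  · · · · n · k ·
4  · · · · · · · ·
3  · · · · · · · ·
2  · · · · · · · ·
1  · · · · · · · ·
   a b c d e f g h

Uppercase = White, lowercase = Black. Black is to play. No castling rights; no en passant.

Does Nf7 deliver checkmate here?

yes

After Nf7: white king on h8; in check: yes, from the black knight on f7.
King squares — g7: attacked by Bh6; h7: attacked by Bg8; g8: attacked by Ne7.
White has no legal moves → checkmate.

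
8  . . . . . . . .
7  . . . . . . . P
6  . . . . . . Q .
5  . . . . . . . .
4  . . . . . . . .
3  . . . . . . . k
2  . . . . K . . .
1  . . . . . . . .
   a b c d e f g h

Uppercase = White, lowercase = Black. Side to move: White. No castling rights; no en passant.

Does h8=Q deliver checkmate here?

After h8=Q: black king on h3; in check: yes, from the white queen on h8.
King squares — g2: attacked by Qg6; h2: attacked by Qh8; g3: attacked by Qg6; g4: attacked by Qg6; h4: attacked by Qh8.
Black has no legal moves → checkmate.

yes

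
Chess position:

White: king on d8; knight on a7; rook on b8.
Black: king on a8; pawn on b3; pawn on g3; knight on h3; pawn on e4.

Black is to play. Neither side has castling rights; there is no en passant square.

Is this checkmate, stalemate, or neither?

Black to move; black king on a8.
In check: yes, from the white rook on b8.
Legal moves for Black: Kxb8, Kxa7.
Black is in check but has 2 legal moves → neither.

neither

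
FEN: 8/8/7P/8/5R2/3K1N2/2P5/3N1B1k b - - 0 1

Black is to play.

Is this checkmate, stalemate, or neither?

Black to move; black king on h1.
In check: no.
King squares — g1: attacked by Nf3; g2: attacked by Bf1; h2: attacked by Nf3.
Legal moves for Black: none.
Not in check and no legal moves → stalemate.

stalemate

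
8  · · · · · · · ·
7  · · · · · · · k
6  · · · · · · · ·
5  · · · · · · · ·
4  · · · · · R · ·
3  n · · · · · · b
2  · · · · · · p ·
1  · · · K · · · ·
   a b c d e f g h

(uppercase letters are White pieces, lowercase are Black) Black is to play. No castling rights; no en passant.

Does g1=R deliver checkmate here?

no

After g1=R: white king on d1; in check: yes, from the black rook on g1.
White has 3 legal replies: Ke2, Kd2, Rf1.
In check but a legal move exists → not checkmate.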